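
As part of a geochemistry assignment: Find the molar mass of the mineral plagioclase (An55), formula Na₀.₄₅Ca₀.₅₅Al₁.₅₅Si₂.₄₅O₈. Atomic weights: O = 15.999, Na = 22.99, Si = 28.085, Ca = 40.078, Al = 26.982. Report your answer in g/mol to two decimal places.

The formula mass is the sum 0.45(22.99) + 0.55(40.078) + 1.55(26.982) + 2.45(28.085) + 8(15.999).

271.01 g/mol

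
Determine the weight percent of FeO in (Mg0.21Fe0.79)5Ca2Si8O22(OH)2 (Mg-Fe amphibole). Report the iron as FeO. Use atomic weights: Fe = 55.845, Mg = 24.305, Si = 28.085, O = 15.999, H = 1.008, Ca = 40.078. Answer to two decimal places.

Molar mass of (Mg0.21Fe0.79)5Ca2Si8O22(OH)2 = 1.05*24.305 + 3.95*55.845 + 2*40.078 + 8*28.085 + 24*15.999 + 2*1.008 = 936.936 g/mol.
Each formula unit contains 3.95 Fe, equivalent to 3.95/1 = 3.9500 mol FeO.
M(FeO) = 1×55.845 + 1×15.999 = 71.844 g/mol.
Mass of FeO per formula unit = 3.9500 × 71.844 = 283.784 g.
FeO wt% = 283.784 / 936.936 × 100 = 30.29%.

30.29 wt%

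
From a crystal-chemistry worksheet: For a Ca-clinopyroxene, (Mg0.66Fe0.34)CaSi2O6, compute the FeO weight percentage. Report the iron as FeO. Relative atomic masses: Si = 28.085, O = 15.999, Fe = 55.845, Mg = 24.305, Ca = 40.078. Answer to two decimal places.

Formula mass = 227.271 g/mol.
0.34 Fe → 0.3400 mol FeO per formula unit; M(FeO) = 71.844, so FeO mass = 24.427 g.
24.427/227.271 × 100 = 10.75 wt%.

10.75 wt%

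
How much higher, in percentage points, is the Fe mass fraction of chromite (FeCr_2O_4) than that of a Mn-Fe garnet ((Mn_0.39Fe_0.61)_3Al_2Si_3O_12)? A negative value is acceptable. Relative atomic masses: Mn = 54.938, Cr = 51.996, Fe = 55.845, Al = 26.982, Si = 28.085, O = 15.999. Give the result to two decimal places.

4.37 percentage points

Fe in FeCr_2O_4: molar mass 223.833 g/mol; 1×55.845 = 55.845 g → 24.95 wt%.
Fe in (Mn_0.39Fe_0.61)_3Al_2Si_3O_12: molar mass 496.681 g/mol; 1.83×55.845 = 102.196 g → 20.58 wt%.
Difference = 24.95 − 20.58 = 4.37 percentage points.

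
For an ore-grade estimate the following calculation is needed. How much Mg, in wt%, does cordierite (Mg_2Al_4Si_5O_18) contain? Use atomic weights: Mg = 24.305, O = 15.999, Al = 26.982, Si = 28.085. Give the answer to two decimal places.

Molar mass of Mg_2Al_4Si_5O_18: 2×24.305 + 4×26.982 + 5×28.085 + 18×15.999 = 584.945 g/mol.
Mass of Mg per formula unit: 2 × 24.305 = 48.610 g.
Weight fraction Mg = 48.610 / 584.945 = 0.0831.

8.31 wt%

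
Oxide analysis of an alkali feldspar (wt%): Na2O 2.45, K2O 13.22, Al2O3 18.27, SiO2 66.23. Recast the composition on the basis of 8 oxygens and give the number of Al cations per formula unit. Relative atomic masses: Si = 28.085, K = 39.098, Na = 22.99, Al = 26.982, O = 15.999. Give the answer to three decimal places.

Na2O: 2.45/61.979 = 0.03953 mol → 0.07906 mol Na, 0.03953 mol O.
K2O: 13.22/94.195 = 0.14035 mol → 0.28070 mol K, 0.14035 mol O.
Al2O3: 18.27/101.961 = 0.17919 mol → 0.35838 mol Al, 0.53757 mol O.
SiO2: 66.23/60.083 = 1.10231 mol → 1.10231 mol Si, 2.20462 mol O.
Total oxygen = 2.92207 mol. Normalization factor = 8/2.92207 = 2.73779.
Al per 8 O = 0.35838 × 2.73779 = 0.981.

0.981 Al apfu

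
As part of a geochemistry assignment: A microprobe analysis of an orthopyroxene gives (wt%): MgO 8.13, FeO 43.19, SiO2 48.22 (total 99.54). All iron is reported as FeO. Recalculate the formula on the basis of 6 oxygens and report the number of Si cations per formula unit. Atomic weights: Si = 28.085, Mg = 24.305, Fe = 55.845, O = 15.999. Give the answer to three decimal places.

MgO (M=40.304): mol = 0.20172; Mg = 0.20172, O = 0.20172.
FeO (M=71.844): mol = 0.60116; Fe = 0.60116, O = 0.60116.
SiO2 (M=60.083): mol = 0.80256; Si = 0.80256, O = 1.60512.
ΣO = 2.40800; factor = 6/ΣO = 2.49169.
Si apfu = 0.80256 × 2.49169 = 2.000.

2.000 Si apfu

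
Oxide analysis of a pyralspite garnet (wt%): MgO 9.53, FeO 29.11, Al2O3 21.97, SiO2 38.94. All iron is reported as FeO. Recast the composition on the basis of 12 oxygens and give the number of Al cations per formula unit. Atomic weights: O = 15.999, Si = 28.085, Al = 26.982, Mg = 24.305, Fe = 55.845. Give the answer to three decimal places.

MgO (M=40.304): mol = 0.23645; Mg = 0.23645, O = 0.23645.
FeO (M=71.844): mol = 0.40518; Fe = 0.40518, O = 0.40518.
Al2O3 (M=101.961): mol = 0.21547; Al = 0.43094, O = 0.64641.
SiO2 (M=60.083): mol = 0.64810; Si = 0.64810, O = 1.29620.
ΣO = 2.58424; factor = 12/ΣO = 4.64353.
Al apfu = 0.43094 × 4.64353 = 2.001.

2.001 Al apfu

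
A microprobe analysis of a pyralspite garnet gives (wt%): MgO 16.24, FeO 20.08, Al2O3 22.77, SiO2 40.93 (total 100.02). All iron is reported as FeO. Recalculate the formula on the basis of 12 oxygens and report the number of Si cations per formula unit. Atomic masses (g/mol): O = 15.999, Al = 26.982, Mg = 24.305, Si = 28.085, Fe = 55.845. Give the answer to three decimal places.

3.011 Si apfu

MgO: 16.24/40.304 = 0.40294 mol → 0.40294 mol Mg, 0.40294 mol O.
FeO: 20.08/71.844 = 0.27949 mol → 0.27949 mol Fe, 0.27949 mol O.
Al2O3: 22.77/101.961 = 0.22332 mol → 0.44664 mol Al, 0.66996 mol O.
SiO2: 40.93/60.083 = 0.68122 mol → 0.68122 mol Si, 1.36244 mol O.
Total oxygen = 2.71483 mol. Normalization factor = 12/2.71483 = 4.42017.
Si per 12 O = 0.68122 × 4.42017 = 3.011.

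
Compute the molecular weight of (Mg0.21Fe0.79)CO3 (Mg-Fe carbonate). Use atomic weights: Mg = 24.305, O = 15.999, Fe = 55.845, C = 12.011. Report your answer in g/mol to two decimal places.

109.23 g/mol

The formula mass is the sum 0.21(24.305) + 0.79(55.845) + 1(12.011) + 3(15.999).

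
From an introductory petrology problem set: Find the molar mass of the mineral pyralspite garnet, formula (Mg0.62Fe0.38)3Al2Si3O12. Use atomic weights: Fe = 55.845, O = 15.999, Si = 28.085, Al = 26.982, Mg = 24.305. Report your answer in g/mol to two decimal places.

M = 1.86×24.305 + 1.14×55.845 + 2×26.982 + 3×28.085 + 12×15.999

439.08 g/mol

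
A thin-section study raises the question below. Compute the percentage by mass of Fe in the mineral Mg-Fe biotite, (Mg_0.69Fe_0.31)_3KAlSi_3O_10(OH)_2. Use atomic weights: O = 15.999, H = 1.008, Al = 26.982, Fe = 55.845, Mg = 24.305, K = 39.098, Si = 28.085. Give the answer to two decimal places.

11.63 weight percent

Molar mass of (Mg_0.69Fe_0.31)_3KAlSi_3O_10(OH)_2: 2.07×24.305 + 0.93×55.845 + 1×39.098 + 1×26.982 + 3×28.085 + 12×15.999 + 2×1.008 = 446.586 g/mol.
Mass of Fe per formula unit: 0.93 × 55.845 = 51.936 g.
Weight fraction Fe = 51.936 / 446.586 = 0.1163.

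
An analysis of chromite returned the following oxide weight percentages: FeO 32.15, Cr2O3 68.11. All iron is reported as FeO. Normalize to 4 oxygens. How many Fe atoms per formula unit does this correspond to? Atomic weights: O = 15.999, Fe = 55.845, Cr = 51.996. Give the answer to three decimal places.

0.999 Fe apfu

FeO: 32.15/71.844 = 0.44750 mol → 0.44750 mol Fe, 0.44750 mol O.
Cr2O3: 68.11/151.989 = 0.44812 mol → 0.89624 mol Cr, 1.34436 mol O.
Total oxygen = 1.79186 mol. Normalization factor = 4/1.79186 = 2.23232.
Fe per 4 O = 0.44750 × 2.23232 = 0.999.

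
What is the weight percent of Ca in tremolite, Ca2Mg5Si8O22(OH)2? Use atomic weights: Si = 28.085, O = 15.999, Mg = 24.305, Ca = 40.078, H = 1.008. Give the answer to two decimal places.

M(Ca2Mg5Si8O22(OH)2) = 812.353 g/mol.
Ca contributes 2 × 40.078 = 80.156 g per mole.
80.156/812.353 = 0.0987 → 9.87%.

9.87 mass %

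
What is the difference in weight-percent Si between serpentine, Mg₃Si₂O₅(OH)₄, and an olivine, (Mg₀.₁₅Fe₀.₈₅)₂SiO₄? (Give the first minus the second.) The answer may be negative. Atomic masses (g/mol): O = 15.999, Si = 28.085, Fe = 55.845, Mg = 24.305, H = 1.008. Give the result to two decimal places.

5.82 percentage points

First mineral: 56.170 g Si in 277.108 g formula = 20.27 wt% Si.
Second mineral: 28.085 g Si in 194.309 g formula = 14.45 wt% Si.
20.27% − 14.45% gives a difference of 5.82 percentage points.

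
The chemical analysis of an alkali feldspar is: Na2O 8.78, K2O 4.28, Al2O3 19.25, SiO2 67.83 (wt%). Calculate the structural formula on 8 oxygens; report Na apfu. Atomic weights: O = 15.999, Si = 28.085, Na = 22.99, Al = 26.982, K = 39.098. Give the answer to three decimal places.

0.753 Na apfu

8.78 wt% Na2O ÷ 61.979 g/mol = 0.14166 mol, giving 0.28332 Na and 0.14166 O.
4.28 wt% K2O ÷ 94.195 g/mol = 0.04544 mol, giving 0.09088 K and 0.04544 O.
19.25 wt% Al2O3 ÷ 101.961 g/mol = 0.18880 mol, giving 0.37760 Al and 0.56640 O.
67.83 wt% SiO2 ÷ 60.083 g/mol = 1.12894 mol, giving 1.12894 Si and 2.25788 O.
Oxygen sums to 3.01138; scaling by 8/3.01138 = 2.65659 puts the formula on 8 O.
Na: 0.28332 × 2.65659 = 0.753 atoms per formula unit.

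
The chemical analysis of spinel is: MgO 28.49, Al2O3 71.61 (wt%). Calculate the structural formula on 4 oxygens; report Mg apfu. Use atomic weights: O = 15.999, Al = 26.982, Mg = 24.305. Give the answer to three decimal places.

1.005 Mg apfu

MgO: 28.49/40.304 = 0.70688 mol → 0.70688 mol Mg, 0.70688 mol O.
Al2O3: 71.61/101.961 = 0.70233 mol → 1.40466 mol Al, 2.10699 mol O.
Total oxygen = 2.81387 mol. Normalization factor = 4/2.81387 = 1.42153.
Mg per 4 O = 0.70688 × 1.42153 = 1.005.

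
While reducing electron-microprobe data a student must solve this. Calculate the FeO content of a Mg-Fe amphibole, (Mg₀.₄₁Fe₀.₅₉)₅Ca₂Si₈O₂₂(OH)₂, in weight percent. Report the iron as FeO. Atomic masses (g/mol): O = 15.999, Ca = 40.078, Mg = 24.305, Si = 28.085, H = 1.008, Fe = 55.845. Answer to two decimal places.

Formula mass = 905.396 g/mol.
2.95 Fe → 2.9500 mol FeO per formula unit; M(FeO) = 71.844, so FeO mass = 211.940 g.
211.940/905.396 × 100 = 23.41 wt%.

23.41 wt%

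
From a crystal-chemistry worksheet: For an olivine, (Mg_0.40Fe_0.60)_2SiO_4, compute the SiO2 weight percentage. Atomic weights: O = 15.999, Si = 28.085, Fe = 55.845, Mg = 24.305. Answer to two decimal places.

Formula mass = 178.539 g/mol.
1 Si → 1.0000 mol SiO2 per formula unit; M(SiO2) = 60.083, so SiO2 mass = 60.083 g.
60.083/178.539 × 100 = 33.65 wt%.

33.65 wt%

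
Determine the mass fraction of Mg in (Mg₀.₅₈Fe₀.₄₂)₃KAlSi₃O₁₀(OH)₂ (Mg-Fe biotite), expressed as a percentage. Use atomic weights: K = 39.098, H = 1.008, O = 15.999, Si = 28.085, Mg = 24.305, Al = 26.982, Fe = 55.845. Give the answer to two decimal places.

Molar mass of (Mg₀.₅₈Fe₀.₄₂)₃KAlSi₃O₁₀(OH)₂: 1.74·24.305 + 1.26·55.845 + 1·39.098 + 1·26.982 + 3·28.085 + 12·15.999 + 2·1.008 = 456.994 g/mol.
Mass of Mg per formula unit: 1.74 × 24.305 = 42.291 g.
Weight fraction Mg = 42.291 / 456.994 = 0.0925.

9.25 weight percent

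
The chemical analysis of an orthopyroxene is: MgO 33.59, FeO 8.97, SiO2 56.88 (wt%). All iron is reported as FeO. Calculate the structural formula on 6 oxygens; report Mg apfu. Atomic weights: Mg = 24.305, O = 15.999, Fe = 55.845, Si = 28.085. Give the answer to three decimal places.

33.59 wt% MgO ÷ 40.304 g/mol = 0.83342 mol, giving 0.83342 Mg and 0.83342 O.
8.97 wt% FeO ÷ 71.844 g/mol = 0.12485 mol, giving 0.12485 Fe and 0.12485 O.
56.88 wt% SiO2 ÷ 60.083 g/mol = 0.94669 mol, giving 0.94669 Si and 1.89338 O.
Oxygen sums to 2.85165; scaling by 6/2.85165 = 2.10405 puts the formula on 6 O.
Mg: 0.83342 × 2.10405 = 1.754 atoms per formula unit.

1.754 Mg apfu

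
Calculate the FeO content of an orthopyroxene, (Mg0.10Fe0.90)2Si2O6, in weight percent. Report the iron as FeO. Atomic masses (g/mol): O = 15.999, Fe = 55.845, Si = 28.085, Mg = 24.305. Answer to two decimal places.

50.21 wt%

Formula mass = 257.546 g/mol.
1.80 Fe → 1.8000 mol FeO per formula unit; M(FeO) = 71.844, so FeO mass = 129.319 g.
129.319/257.546 × 100 = 50.21 wt%.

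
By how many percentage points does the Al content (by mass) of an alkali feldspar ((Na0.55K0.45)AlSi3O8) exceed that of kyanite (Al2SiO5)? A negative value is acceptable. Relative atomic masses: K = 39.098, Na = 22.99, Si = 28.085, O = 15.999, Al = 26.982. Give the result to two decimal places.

M((Na0.55K0.45)AlSi3O8) = 269.468 g/mol, so wt% Al = 26.982/269.468 × 100 = 10.01%.
M(Al2SiO5) = 162.044 g/mol, so wt% Al = 53.964/162.044 × 100 = 33.30%.
10.01 − 33.30 = -23.29 pp.

-23.29 percentage points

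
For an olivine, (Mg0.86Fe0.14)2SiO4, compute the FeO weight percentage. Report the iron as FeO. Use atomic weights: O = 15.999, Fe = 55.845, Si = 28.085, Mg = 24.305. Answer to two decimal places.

M((Mg0.86Fe0.14)2SiO4) = 149.522 g/mol; M(FeO) = 71.844 g/mol.
Moles FeO per formula unit = 0.28 Fe ÷ 1 = 0.2800.
FeO fraction = (0.2800 × 71.844) / 149.522 = 20.116/149.522 = 0.1345.

13.45 wt%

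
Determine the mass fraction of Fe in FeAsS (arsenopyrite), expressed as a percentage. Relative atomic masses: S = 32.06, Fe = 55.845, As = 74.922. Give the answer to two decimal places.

34.30 mass %

Molar mass of FeAsS: 1·55.845 + 1·74.922 + 1·32.06 = 162.827 g/mol.
Mass of Fe per formula unit: 1 × 55.845 = 55.845 g.
Weight fraction Fe = 55.845 / 162.827 = 0.3430.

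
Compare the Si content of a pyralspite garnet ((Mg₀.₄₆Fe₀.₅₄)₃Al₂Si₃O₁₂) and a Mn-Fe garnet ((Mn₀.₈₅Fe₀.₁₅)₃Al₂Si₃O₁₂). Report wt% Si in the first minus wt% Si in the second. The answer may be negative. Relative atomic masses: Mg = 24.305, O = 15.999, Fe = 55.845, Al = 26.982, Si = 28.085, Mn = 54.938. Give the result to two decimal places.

1.54 percentage points

Si in (Mg₀.₄₆Fe₀.₅₄)₃Al₂Si₃O₁₂: molar mass 454.217 g/mol; 3×28.085 = 84.255 g → 18.55 wt%.
Si in (Mn₀.₈₅Fe₀.₁₅)₃Al₂Si₃O₁₂: molar mass 495.429 g/mol; 3×28.085 = 84.255 g → 17.01 wt%.
Difference = 18.55 − 17.01 = 1.54 percentage points.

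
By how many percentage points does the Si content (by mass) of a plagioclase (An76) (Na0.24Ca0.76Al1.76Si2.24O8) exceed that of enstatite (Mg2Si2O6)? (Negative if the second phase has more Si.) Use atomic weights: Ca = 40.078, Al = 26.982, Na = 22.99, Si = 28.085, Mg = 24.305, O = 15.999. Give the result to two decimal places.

M(Na0.24Ca0.76Al1.76Si2.24O8) = 274.368 g/mol, so wt% Si = 62.910/274.368 × 100 = 22.93%.
M(Mg2Si2O6) = 200.774 g/mol, so wt% Si = 56.170/200.774 × 100 = 27.98%.
22.93 − 27.98 = -5.05 pp.

-5.05 percentage points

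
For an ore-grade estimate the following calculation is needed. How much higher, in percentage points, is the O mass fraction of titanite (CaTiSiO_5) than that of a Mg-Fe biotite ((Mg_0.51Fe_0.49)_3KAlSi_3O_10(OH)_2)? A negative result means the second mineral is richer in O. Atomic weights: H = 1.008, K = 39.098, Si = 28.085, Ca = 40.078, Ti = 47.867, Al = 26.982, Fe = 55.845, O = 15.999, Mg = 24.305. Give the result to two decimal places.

M(CaTiSiO_5) = 196.025 g/mol, so wt% O = 79.995/196.025 × 100 = 40.81%.
M((Mg_0.51Fe_0.49)_3KAlSi_3O_10(OH)_2) = 463.618 g/mol, so wt% O = 191.988/463.618 × 100 = 41.41%.
40.81 − 41.41 = -0.60 pp.

-0.60 percentage points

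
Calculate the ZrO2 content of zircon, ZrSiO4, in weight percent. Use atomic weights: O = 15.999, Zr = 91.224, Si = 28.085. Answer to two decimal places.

Molar mass of ZrSiO4 = 1·91.224 + 1·28.085 + 4·15.999 = 183.305 g/mol.
Each formula unit contains 1 Zr, equivalent to 1/1 = 1.0000 mol ZrO2.
M(ZrO2) = 1×91.224 + 2×15.999 = 123.222 g/mol.
Mass of ZrO2 per formula unit = 1.0000 × 123.222 = 123.222 g.
ZrO2 wt% = 123.222 / 183.305 × 100 = 67.22%.

67.22 wt%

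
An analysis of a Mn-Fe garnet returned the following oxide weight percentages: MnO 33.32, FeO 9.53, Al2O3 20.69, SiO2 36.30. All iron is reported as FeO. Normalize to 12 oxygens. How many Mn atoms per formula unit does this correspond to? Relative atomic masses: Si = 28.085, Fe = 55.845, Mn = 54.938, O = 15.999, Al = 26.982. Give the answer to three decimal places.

2.330 Mn apfu

MnO: 33.32/70.937 = 0.46971 mol → 0.46971 mol Mn, 0.46971 mol O.
FeO: 9.53/71.844 = 0.13265 mol → 0.13265 mol Fe, 0.13265 mol O.
Al2O3: 20.69/101.961 = 0.20292 mol → 0.40584 mol Al, 0.60876 mol O.
SiO2: 36.30/60.083 = 0.60416 mol → 0.60416 mol Si, 1.20832 mol O.
Total oxygen = 2.41944 mol. Normalization factor = 12/2.41944 = 4.95983.
Mn per 12 O = 0.46971 × 4.95983 = 2.330.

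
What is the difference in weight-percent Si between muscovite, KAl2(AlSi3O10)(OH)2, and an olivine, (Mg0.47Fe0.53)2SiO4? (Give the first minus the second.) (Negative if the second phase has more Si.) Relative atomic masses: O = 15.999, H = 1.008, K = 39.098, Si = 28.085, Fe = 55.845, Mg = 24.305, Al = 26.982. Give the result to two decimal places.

First mineral: 84.255 g Si in 398.303 g formula = 21.15 wt% Si.
Second mineral: 28.085 g Si in 174.123 g formula = 16.13 wt% Si.
21.15% − 16.13% gives a difference of 5.02 percentage points.

5.02 percentage points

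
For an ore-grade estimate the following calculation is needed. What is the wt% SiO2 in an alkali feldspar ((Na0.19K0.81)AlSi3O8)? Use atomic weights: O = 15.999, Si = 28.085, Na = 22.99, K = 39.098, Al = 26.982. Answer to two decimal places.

Formula mass = 275.266 g/mol.
3 Si → 3.0000 mol SiO2 per formula unit; M(SiO2) = 60.083, so SiO2 mass = 180.249 g.
180.249/275.266 × 100 = 65.48 wt%.

65.48 wt%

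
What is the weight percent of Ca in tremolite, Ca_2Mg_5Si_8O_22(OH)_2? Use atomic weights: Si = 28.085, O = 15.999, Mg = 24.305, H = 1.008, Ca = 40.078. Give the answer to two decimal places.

9.87 wt%

Molar mass of Ca_2Mg_5Si_8O_22(OH)_2: 2×40.078 + 5×24.305 + 8×28.085 + 24×15.999 + 2×1.008 = 812.353 g/mol.
Mass of Ca per formula unit: 2 × 40.078 = 80.156 g.
Weight fraction Ca = 80.156 / 812.353 = 0.0987.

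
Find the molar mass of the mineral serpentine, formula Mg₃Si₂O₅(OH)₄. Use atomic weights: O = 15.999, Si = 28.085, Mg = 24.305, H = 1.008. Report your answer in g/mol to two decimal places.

M = 3(24.305) + 2(28.085) + 9(15.999) + 4(1.008)

277.11 g/mol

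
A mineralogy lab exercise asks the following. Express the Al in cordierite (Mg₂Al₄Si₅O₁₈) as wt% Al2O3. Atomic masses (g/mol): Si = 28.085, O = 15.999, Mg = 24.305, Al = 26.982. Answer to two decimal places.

34.86 wt%

Molar mass of Mg₂Al₄Si₅O₁₈ = 2·24.305 + 4·26.982 + 5·28.085 + 18·15.999 = 584.945 g/mol.
Each formula unit contains 4 Al, equivalent to 4/2 = 2.0000 mol Al2O3.
M(Al2O3) = 2×26.982 + 3×15.999 = 101.961 g/mol.
Mass of Al2O3 per formula unit = 2.0000 × 101.961 = 203.922 g.
Al2O3 wt% = 203.922 / 584.945 × 100 = 34.86%.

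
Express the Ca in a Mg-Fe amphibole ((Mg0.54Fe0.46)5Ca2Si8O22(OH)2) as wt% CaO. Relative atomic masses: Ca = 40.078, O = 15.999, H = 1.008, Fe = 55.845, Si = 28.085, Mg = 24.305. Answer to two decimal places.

Molar mass of (Mg0.54Fe0.46)5Ca2Si8O22(OH)2 = 2.70×24.305 + 2.30×55.845 + 2×40.078 + 8×28.085 + 24×15.999 + 2×1.008 = 884.895 g/mol.
Each formula unit contains 2 Ca, equivalent to 2/1 = 2.0000 mol CaO.
M(CaO) = 1×40.078 + 1×15.999 = 56.077 g/mol.
Mass of CaO per formula unit = 2.0000 × 56.077 = 112.154 g.
CaO wt% = 112.154 / 884.895 × 100 = 12.67%.

12.67 wt%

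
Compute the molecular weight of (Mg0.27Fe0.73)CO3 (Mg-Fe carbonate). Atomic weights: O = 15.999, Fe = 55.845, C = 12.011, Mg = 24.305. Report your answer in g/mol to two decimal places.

107.34 g/mol

M = 0.27×24.305 + 0.73×55.845 + 1×12.011 + 3×15.999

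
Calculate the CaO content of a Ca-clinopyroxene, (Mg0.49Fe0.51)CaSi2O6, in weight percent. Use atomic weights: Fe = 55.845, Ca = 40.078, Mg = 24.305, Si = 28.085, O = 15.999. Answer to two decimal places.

24.11 wt%

Formula mass = 232.632 g/mol.
1 Ca → 1.0000 mol CaO per formula unit; M(CaO) = 56.077, so CaO mass = 56.077 g.
56.077/232.632 × 100 = 24.11 wt%.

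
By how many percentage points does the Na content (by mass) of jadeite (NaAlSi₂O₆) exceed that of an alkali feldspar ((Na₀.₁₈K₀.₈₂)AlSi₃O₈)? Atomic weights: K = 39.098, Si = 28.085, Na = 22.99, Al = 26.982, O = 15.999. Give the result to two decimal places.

Na in NaAlSi₂O₆: molar mass 202.136 g/mol; 1×22.99 = 22.990 g → 11.37 wt%.
Na in (Na₀.₁₈K₀.₈₂)AlSi₃O₈: molar mass 275.428 g/mol; 0.18×22.99 = 4.138 g → 1.50 wt%.
Difference = 11.37 − 1.50 = 9.87 percentage points.

9.87 percentage points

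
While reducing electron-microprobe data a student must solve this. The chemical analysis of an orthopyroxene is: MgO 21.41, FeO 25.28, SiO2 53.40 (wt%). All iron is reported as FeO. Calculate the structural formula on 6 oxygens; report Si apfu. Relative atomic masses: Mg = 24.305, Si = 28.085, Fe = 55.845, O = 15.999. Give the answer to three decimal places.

MgO: 21.41/40.304 = 0.53121 mol → 0.53121 mol Mg, 0.53121 mol O.
FeO: 25.28/71.844 = 0.35187 mol → 0.35187 mol Fe, 0.35187 mol O.
SiO2: 53.40/60.083 = 0.88877 mol → 0.88877 mol Si, 1.77754 mol O.
Total oxygen = 2.66062 mol. Normalization factor = 6/2.66062 = 2.25511.
Si per 6 O = 0.88877 × 2.25511 = 2.004.

2.004 Si apfu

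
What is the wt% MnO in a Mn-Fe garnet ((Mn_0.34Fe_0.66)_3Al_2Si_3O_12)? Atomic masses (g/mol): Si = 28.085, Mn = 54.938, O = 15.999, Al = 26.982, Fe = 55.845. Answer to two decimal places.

Formula mass = 496.817 g/mol.
1.02 Mn → 1.0200 mol MnO per formula unit; M(MnO) = 70.937, so MnO mass = 72.356 g.
72.356/496.817 × 100 = 14.56 wt%.

14.56 wt%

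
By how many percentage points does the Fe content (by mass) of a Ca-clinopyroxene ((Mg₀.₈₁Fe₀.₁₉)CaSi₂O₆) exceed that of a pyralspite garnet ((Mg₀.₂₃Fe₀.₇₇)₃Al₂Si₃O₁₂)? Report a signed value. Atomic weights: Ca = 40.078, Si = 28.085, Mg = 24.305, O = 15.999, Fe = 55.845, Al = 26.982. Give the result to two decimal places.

-22.33 percentage points

M((Mg₀.₈₁Fe₀.₁₉)CaSi₂O₆) = 222.540 g/mol, so wt% Fe = 10.611/222.540 × 100 = 4.77%.
M((Mg₀.₂₃Fe₀.₇₇)₃Al₂Si₃O₁₂) = 475.979 g/mol, so wt% Fe = 129.002/475.979 × 100 = 27.10%.
4.77 − 27.10 = -22.33 pp.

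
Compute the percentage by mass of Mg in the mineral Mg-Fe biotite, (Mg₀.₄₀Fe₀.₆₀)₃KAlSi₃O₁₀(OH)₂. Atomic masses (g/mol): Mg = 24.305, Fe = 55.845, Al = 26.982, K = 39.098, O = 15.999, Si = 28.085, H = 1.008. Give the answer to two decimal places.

M((Mg₀.₄₀Fe₀.₆₀)₃KAlSi₃O₁₀(OH)₂) = 474.026 g/mol.
Mg contributes 1.20 × 24.305 = 29.166 g per mole.
29.166/474.026 = 0.0615 → 6.15%.

6.15 wt%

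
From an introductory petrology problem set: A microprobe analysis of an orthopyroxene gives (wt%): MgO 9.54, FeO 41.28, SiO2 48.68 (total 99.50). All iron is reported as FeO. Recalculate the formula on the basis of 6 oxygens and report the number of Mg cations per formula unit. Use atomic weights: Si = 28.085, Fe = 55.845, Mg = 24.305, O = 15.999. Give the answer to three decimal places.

MgO (M=40.304): mol = 0.23670; Mg = 0.23670, O = 0.23670.
FeO (M=71.844): mol = 0.57458; Fe = 0.57458, O = 0.57458.
SiO2 (M=60.083): mol = 0.81021; Si = 0.81021, O = 1.62042.
ΣO = 2.43170; factor = 6/ΣO = 2.46741.
Mg apfu = 0.23670 × 2.46741 = 0.584.

0.584 Mg apfu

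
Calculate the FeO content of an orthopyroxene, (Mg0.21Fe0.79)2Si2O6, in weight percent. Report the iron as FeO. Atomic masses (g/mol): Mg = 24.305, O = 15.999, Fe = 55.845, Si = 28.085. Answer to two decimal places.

45.30 wt%

M((Mg0.21Fe0.79)2Si2O6) = 250.607 g/mol; M(FeO) = 71.844 g/mol.
Moles FeO per formula unit = 1.58 Fe ÷ 1 = 1.5800.
FeO fraction = (1.5800 × 71.844) / 250.607 = 113.514/250.607 = 0.4530.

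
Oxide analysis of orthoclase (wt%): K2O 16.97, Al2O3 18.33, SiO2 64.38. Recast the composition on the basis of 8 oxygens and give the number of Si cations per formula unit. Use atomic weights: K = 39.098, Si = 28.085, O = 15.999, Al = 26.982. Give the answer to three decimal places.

2.995 Si apfu

K2O: 16.97/94.195 = 0.18016 mol → 0.36032 mol K, 0.18016 mol O.
Al2O3: 18.33/101.961 = 0.17977 mol → 0.35954 mol Al, 0.53931 mol O.
SiO2: 64.38/60.083 = 1.07152 mol → 1.07152 mol Si, 2.14304 mol O.
Total oxygen = 2.86251 mol. Normalization factor = 8/2.86251 = 2.79475.
Si per 8 O = 1.07152 × 2.79475 = 2.995.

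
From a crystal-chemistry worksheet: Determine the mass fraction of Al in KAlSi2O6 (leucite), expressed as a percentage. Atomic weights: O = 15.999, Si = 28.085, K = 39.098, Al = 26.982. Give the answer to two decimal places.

12.36 weight percent

Molar mass of KAlSi2O6: 1×39.098 + 1×26.982 + 2×28.085 + 6×15.999 = 218.244 g/mol.
Mass of Al per formula unit: 1 × 26.982 = 26.982 g.
Weight fraction Al = 26.982 / 218.244 = 0.1236.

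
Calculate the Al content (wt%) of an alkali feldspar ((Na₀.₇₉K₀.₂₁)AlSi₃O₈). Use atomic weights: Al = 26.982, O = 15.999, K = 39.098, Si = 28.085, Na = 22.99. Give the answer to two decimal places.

Molar mass of (Na₀.₇₉K₀.₂₁)AlSi₃O₈: 0.79·22.99 + 0.21·39.098 + 1·26.982 + 3·28.085 + 8·15.999 = 265.602 g/mol.
Mass of Al per formula unit: 1 × 26.982 = 26.982 g.
Weight fraction Al = 26.982 / 265.602 = 0.1016.

10.16 wt%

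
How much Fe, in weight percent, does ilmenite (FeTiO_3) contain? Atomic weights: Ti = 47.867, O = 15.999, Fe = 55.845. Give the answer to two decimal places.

Molar mass of FeTiO_3: 1×55.845 + 1×47.867 + 3×15.999 = 151.709 g/mol.
Mass of Fe per formula unit: 1 × 55.845 = 55.845 g.
Weight fraction Fe = 55.845 / 151.709 = 0.3681.

36.81 weight percent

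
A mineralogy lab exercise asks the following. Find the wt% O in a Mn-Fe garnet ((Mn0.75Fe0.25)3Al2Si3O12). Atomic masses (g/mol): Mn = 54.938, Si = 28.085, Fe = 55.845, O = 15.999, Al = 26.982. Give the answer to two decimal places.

38.73 mass %

M((Mn0.75Fe0.25)3Al2Si3O12) = 495.701 g/mol.
O contributes 12 × 15.999 = 191.988 g per mole.
191.988/495.701 = 0.3873 → 38.73%.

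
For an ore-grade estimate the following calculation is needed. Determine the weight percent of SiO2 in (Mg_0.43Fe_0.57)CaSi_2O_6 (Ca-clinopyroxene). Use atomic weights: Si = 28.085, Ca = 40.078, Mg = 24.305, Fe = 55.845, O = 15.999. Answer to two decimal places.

Molar mass of (Mg_0.43Fe_0.57)CaSi_2O_6 = 0.43×24.305 + 0.57×55.845 + 1×40.078 + 2×28.085 + 6×15.999 = 234.525 g/mol.
Each formula unit contains 2 Si, equivalent to 2/1 = 2.0000 mol SiO2.
M(SiO2) = 1×28.085 + 2×15.999 = 60.083 g/mol.
Mass of SiO2 per formula unit = 2.0000 × 60.083 = 120.166 g.
SiO2 wt% = 120.166 / 234.525 × 100 = 51.24%.

51.24 wt%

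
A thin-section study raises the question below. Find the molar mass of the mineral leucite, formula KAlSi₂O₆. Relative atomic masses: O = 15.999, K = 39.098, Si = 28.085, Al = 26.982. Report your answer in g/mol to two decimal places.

218.24 g/mol

K: 1 × 39.098 = 39.0980
Al: 1 × 26.982 = 26.9820
Si: 2 × 28.085 = 56.1700
O: 6 × 15.999 = 95.9940
Summing the contributions gives the formula mass.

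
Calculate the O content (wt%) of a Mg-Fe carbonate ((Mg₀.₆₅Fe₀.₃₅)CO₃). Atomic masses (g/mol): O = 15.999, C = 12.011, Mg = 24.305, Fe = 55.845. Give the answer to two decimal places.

50.34 wt%

Molar mass of (Mg₀.₆₅Fe₀.₃₅)CO₃: 0.65×24.305 + 0.35×55.845 + 1×12.011 + 3×15.999 = 95.352 g/mol.
Mass of O per formula unit: 3 × 15.999 = 47.997 g.
Weight fraction O = 47.997 / 95.352 = 0.5034.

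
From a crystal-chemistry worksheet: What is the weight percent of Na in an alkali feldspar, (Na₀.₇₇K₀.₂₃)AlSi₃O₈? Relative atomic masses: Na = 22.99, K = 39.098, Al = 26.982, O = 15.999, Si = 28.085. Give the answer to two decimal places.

6.66 mass %

Formula mass = 0.77×22.99 + 0.23×39.098 + 1×26.982 + 3×28.085 + 8×15.999 = 265.924 g/mol, of which 17.702 g is Na.
So Na makes up 17.702/265.924 = 0.0666 of the mass, i.e. 6.66%.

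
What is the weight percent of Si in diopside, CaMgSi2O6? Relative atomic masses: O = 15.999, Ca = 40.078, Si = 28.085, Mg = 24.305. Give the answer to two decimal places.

M(CaMgSi2O6) = 216.547 g/mol.
Si contributes 2 × 28.085 = 56.170 g per mole.
56.170/216.547 = 0.2594 → 25.94%.

25.94 weight percent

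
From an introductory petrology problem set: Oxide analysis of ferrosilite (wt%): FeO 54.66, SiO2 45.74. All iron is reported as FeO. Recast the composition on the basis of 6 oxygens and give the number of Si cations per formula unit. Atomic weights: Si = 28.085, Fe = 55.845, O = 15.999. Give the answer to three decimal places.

FeO: 54.66/71.844 = 0.76082 mol → 0.76082 mol Fe, 0.76082 mol O.
SiO2: 45.74/60.083 = 0.76128 mol → 0.76128 mol Si, 1.52256 mol O.
Total oxygen = 2.28338 mol. Normalization factor = 6/2.28338 = 2.62768.
Si per 6 O = 0.76128 × 2.62768 = 2.000.

2.000 Si apfu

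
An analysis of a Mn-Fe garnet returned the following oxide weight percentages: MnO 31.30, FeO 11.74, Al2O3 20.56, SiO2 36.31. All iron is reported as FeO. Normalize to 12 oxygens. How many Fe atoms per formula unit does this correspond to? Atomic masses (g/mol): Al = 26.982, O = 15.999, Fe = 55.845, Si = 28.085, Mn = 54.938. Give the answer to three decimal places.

0.811 Fe apfu

MnO (M=70.937): mol = 0.44124; Mn = 0.44124, O = 0.44124.
FeO (M=71.844): mol = 0.16341; Fe = 0.16341, O = 0.16341.
Al2O3 (M=101.961): mol = 0.20165; Al = 0.40330, O = 0.60495.
SiO2 (M=60.083): mol = 0.60433; Si = 0.60433, O = 1.20866.
ΣO = 2.41826; factor = 12/ΣO = 4.96225.
Fe apfu = 0.16341 × 4.96225 = 0.811.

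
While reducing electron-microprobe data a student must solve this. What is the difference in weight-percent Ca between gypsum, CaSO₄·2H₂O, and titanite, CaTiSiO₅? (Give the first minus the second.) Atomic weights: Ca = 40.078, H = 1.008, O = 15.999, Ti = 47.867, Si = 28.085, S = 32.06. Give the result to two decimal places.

2.83 percentage points

Ca in CaSO₄·2H₂O: molar mass 172.164 g/mol; 1×40.078 = 40.078 g → 23.28 wt%.
Ca in CaTiSiO₅: molar mass 196.025 g/mol; 1×40.078 = 40.078 g → 20.45 wt%.
Difference = 23.28 − 20.45 = 2.83 percentage points.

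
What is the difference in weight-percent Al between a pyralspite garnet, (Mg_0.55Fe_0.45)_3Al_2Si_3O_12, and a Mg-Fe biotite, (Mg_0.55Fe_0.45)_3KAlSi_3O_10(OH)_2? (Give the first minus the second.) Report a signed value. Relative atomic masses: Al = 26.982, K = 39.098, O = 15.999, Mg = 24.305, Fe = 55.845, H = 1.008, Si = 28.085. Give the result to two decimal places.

6.24 percentage points

First mineral: 53.964 g Al in 445.701 g formula = 12.11 wt% Al.
Second mineral: 26.982 g Al in 459.833 g formula = 5.87 wt% Al.
12.11% − 5.87% gives a difference of 6.24 percentage points.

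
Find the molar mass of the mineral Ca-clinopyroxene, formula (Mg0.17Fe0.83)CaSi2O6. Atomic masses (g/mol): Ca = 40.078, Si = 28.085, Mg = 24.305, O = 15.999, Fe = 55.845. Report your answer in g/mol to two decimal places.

242.73 g/mol

The formula mass is the sum 0.17(24.305) + 0.83(55.845) + 1(40.078) + 2(28.085) + 6(15.999).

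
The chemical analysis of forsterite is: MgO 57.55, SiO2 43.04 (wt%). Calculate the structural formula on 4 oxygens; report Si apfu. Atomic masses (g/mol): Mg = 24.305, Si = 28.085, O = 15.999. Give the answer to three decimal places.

MgO: 57.55/40.304 = 1.42790 mol → 1.42790 mol Mg, 1.42790 mol O.
SiO2: 43.04/60.083 = 0.71634 mol → 0.71634 mol Si, 1.43268 mol O.
Total oxygen = 2.86058 mol. Normalization factor = 4/2.86058 = 1.39832.
Si per 4 O = 0.71634 × 1.39832 = 1.002.

1.002 Si apfu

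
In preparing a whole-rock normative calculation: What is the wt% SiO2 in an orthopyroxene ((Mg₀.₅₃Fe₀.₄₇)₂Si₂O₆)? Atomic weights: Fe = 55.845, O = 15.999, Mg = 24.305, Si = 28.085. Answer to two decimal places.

Formula mass = 230.422 g/mol.
2 Si → 2.0000 mol SiO2 per formula unit; M(SiO2) = 60.083, so SiO2 mass = 120.166 g.
120.166/230.422 × 100 = 52.15 wt%.

52.15 wt%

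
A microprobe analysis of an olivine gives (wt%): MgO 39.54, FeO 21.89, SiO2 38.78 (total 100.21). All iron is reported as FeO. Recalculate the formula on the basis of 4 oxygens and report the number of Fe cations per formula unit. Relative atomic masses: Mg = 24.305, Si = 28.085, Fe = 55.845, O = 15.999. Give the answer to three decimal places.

0.473 Fe apfu

39.54 wt% MgO ÷ 40.304 g/mol = 0.98104 mol, giving 0.98104 Mg and 0.98104 O.
21.89 wt% FeO ÷ 71.844 g/mol = 0.30469 mol, giving 0.30469 Fe and 0.30469 O.
38.78 wt% SiO2 ÷ 60.083 g/mol = 0.64544 mol, giving 0.64544 Si and 1.29088 O.
Oxygen sums to 2.57661; scaling by 4/2.57661 = 1.55243 puts the formula on 4 O.
Fe: 0.30469 × 1.55243 = 0.473 atoms per formula unit.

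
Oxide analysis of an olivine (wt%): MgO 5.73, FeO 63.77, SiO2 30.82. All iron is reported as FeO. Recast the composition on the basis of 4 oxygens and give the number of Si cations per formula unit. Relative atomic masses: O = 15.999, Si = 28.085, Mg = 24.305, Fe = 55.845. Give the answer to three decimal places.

0.998 Si apfu

MgO (M=40.304): mol = 0.14217; Mg = 0.14217, O = 0.14217.
FeO (M=71.844): mol = 0.88762; Fe = 0.88762, O = 0.88762.
SiO2 (M=60.083): mol = 0.51296; Si = 0.51296, O = 1.02592.
ΣO = 2.05571; factor = 4/ΣO = 1.94580.
Si apfu = 0.51296 × 1.94580 = 0.998.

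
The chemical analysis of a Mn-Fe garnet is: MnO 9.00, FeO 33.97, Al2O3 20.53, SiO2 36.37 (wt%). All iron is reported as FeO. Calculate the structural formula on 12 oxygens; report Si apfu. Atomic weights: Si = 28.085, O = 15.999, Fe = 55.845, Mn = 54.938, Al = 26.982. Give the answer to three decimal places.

3.009 Si apfu

MnO (M=70.937): mol = 0.12687; Mn = 0.12687, O = 0.12687.
FeO (M=71.844): mol = 0.47283; Fe = 0.47283, O = 0.47283.
Al2O3 (M=101.961): mol = 0.20135; Al = 0.40270, O = 0.60405.
SiO2 (M=60.083): mol = 0.60533; Si = 0.60533, O = 1.21066.
ΣO = 2.41441; factor = 12/ΣO = 4.97016.
Si apfu = 0.60533 × 4.97016 = 3.009.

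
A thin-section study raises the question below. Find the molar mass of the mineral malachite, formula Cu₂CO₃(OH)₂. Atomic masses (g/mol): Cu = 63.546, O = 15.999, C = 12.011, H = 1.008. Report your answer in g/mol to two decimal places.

M = 2×63.546 + 1×12.011 + 5×15.999 + 2×1.008

221.11 g/mol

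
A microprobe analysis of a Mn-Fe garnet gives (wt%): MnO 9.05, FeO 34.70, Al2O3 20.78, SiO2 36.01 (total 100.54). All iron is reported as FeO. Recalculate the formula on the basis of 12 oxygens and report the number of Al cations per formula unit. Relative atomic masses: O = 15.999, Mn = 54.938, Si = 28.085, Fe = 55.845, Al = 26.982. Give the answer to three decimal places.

2.021 Al apfu

MnO: 9.05/70.937 = 0.12758 mol → 0.12758 mol Mn, 0.12758 mol O.
FeO: 34.70/71.844 = 0.48299 mol → 0.48299 mol Fe, 0.48299 mol O.
Al2O3: 20.78/101.961 = 0.20380 mol → 0.40760 mol Al, 0.61140 mol O.
SiO2: 36.01/60.083 = 0.59934 mol → 0.59934 mol Si, 1.19868 mol O.
Total oxygen = 2.42065 mol. Normalization factor = 12/2.42065 = 4.95735.
Al per 12 O = 0.40760 × 4.95735 = 2.021.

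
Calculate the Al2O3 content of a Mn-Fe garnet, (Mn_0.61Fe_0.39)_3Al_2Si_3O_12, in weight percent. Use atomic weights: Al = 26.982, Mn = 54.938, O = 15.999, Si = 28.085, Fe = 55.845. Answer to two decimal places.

20.55 wt%

Molar mass of (Mn_0.61Fe_0.39)_3Al_2Si_3O_12 = 1.83*54.938 + 1.17*55.845 + 2*26.982 + 3*28.085 + 12*15.999 = 496.082 g/mol.
Each formula unit contains 2 Al, equivalent to 2/2 = 1.0000 mol Al2O3.
M(Al2O3) = 2×26.982 + 3×15.999 = 101.961 g/mol.
Mass of Al2O3 per formula unit = 1.0000 × 101.961 = 101.961 g.
Al2O3 wt% = 101.961 / 496.082 × 100 = 20.55%.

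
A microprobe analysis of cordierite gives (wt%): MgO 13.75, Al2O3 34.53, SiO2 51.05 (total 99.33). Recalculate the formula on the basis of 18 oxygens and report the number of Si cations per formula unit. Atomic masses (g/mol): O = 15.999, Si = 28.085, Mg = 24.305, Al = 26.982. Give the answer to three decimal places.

MgO: 13.75/40.304 = 0.34116 mol → 0.34116 mol Mg, 0.34116 mol O.
Al2O3: 34.53/101.961 = 0.33866 mol → 0.67732 mol Al, 1.01598 mol O.
SiO2: 51.05/60.083 = 0.84966 mol → 0.84966 mol Si, 1.69932 mol O.
Total oxygen = 3.05646 mol. Normalization factor = 18/3.05646 = 5.88917.
Si per 18 O = 0.84966 × 5.88917 = 5.004.

5.004 Si apfu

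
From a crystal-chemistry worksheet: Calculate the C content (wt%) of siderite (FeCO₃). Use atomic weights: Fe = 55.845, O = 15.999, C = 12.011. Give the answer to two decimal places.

Formula mass = 1·55.845 + 1·12.011 + 3·15.999 = 115.853 g/mol, of which 12.011 g is C.
So C makes up 12.011/115.853 = 0.1037 of the mass, i.e. 10.37%.

10.37 wt%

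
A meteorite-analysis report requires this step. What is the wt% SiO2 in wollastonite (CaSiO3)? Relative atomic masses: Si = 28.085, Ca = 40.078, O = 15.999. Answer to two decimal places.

M(CaSiO3) = 116.160 g/mol; M(SiO2) = 60.083 g/mol.
Moles SiO2 per formula unit = 1 Si ÷ 1 = 1.0000.
SiO2 fraction = (1.0000 × 60.083) / 116.160 = 60.083/116.160 = 0.5172.

51.72 wt%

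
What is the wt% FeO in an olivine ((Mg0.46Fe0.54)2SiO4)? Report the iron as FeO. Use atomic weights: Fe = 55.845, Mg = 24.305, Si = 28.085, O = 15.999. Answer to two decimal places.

Formula mass = 174.754 g/mol.
1.08 Fe → 1.0800 mol FeO per formula unit; M(FeO) = 71.844, so FeO mass = 77.592 g.
77.592/174.754 × 100 = 44.40 wt%.

44.40 wt%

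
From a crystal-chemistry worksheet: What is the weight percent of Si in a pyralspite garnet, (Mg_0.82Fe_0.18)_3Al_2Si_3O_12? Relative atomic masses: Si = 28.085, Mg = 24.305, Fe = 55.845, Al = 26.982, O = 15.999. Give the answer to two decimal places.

M((Mg_0.82Fe_0.18)_3Al_2Si_3O_12) = 420.154 g/mol.
Si contributes 3 × 28.085 = 84.255 g per mole.
84.255/420.154 = 0.2005 → 20.05%.

20.05 mass %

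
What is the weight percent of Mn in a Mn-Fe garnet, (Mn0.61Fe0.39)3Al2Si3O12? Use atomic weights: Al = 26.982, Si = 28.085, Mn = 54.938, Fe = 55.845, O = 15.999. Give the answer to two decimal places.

20.27 weight percent

M((Mn0.61Fe0.39)3Al2Si3O12) = 496.082 g/mol.
Mn contributes 1.83 × 54.938 = 100.537 g per mole.
100.537/496.082 = 0.2027 → 20.27%.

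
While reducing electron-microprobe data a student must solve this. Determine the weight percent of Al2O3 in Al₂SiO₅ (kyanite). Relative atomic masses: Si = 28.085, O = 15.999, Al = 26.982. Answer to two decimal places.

62.92 wt%

Formula mass = 162.044 g/mol.
2 Al → 1.0000 mol Al2O3 per formula unit; M(Al2O3) = 101.961, so Al2O3 mass = 101.961 g.
101.961/162.044 × 100 = 62.92 wt%.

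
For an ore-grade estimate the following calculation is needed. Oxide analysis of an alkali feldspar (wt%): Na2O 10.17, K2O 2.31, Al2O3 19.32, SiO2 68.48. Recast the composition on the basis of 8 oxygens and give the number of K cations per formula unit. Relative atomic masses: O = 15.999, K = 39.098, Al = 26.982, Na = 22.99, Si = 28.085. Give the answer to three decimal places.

0.129 K apfu

Na2O (M=61.979): mol = 0.16409; Na = 0.32818, O = 0.16409.
K2O (M=94.195): mol = 0.02452; K = 0.04904, O = 0.02452.
Al2O3 (M=101.961): mol = 0.18948; Al = 0.37896, O = 0.56844.
SiO2 (M=60.083): mol = 1.13976; Si = 1.13976, O = 2.27952.
ΣO = 3.03657; factor = 8/ΣO = 2.63455.
K apfu = 0.04904 × 2.63455 = 0.129.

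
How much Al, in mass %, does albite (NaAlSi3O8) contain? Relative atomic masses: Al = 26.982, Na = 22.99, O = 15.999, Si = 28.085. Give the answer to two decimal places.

10.29 mass %

M(NaAlSi3O8) = 262.219 g/mol.
Al contributes 1 × 26.982 = 26.982 g per mole.
26.982/262.219 = 0.1029 → 10.29%.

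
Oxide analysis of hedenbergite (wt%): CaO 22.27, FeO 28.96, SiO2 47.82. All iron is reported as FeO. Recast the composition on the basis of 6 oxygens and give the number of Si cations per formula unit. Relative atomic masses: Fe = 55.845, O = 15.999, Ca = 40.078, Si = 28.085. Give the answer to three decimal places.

1.996 Si apfu

CaO (M=56.077): mol = 0.39713; Ca = 0.39713, O = 0.39713.
FeO (M=71.844): mol = 0.40310; Fe = 0.40310, O = 0.40310.
SiO2 (M=60.083): mol = 0.79590; Si = 0.79590, O = 1.59180.
ΣO = 2.39203; factor = 6/ΣO = 2.50833.
Si apfu = 0.79590 × 2.50833 = 1.996.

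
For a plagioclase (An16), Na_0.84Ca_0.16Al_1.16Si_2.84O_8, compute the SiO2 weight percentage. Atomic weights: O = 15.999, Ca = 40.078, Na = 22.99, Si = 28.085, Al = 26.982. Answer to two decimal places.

Formula mass = 264.777 g/mol.
2.84 Si → 2.8400 mol SiO2 per formula unit; M(SiO2) = 60.083, so SiO2 mass = 170.636 g.
170.636/264.777 × 100 = 64.45 wt%.

64.45 wt%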